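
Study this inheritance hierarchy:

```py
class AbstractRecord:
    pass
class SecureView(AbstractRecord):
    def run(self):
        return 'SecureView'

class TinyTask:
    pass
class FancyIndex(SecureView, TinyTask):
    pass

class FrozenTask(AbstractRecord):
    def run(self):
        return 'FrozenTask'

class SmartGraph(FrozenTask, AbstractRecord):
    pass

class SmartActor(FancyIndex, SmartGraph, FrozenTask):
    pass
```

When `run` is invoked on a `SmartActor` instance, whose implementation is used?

SecureView

L[SmartActor] = SmartActor + merge(L[FancyIndex], L[SmartGraph], L[FrozenTask], [FancyIndex SmartGraph FrozenTask])
  take FancyIndex:  [FancyIndex SecureView AbstractRecord TinyTask object] + [SmartGraph FrozenTask AbstractRecord object] + [FrozenTask AbstractRecord object] + [FancyIndex SmartGraph FrozenTask]
  take SecureView:  [SecureView AbstractRecord TinyTask object] + [SmartGraph FrozenTask AbstractRecord object] + [FrozenTask AbstractRecord object] + [SmartGraph FrozenTask]
  take SmartGraph:  [AbstractRecord TinyTask object] + [SmartGraph FrozenTask AbstractRecord object] + [FrozenTask AbstractRecord object] + [SmartGraph FrozenTask]
  take FrozenTask:  [AbstractRecord TinyTask object] + [FrozenTask AbstractRecord object] + [FrozenTask AbstractRecord object] + [FrozenTask]
  take AbstractRecord:  [AbstractRecord TinyTask object] + [AbstractRecord object] + [AbstractRecord object]
  take TinyTask:  [TinyTask object] + [object] + [object]
  take object:  [object] + [object] + [object]
MRO: SmartActor FancyIndex SecureView SmartGraph FrozenTask AbstractRecord TinyTask object
run is defined in: FrozenTask, SecureView. First along the MRO is SecureView.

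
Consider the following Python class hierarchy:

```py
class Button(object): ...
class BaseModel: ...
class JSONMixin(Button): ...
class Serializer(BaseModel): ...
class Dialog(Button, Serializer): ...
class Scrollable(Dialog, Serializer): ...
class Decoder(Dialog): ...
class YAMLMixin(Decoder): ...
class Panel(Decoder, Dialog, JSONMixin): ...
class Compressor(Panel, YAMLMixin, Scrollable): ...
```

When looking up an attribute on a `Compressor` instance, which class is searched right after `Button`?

L[Compressor] = Compressor + merge(L[Panel], L[YAMLMixin], L[Scrollable], [Panel YAMLMixin Scrollable])
  take Panel:  [Panel Decoder Dialog JSONMixin Button Serializer BaseModel object] + [YAMLMixin Decoder Dialog Button Serializer BaseModel object] + [Scrollable Dialog Button Serializer BaseModel object] + [Panel YAMLMixin Scrollable]
  take YAMLMixin:  [Decoder Dialog JSONMixin Button Serializer BaseModel object] + [YAMLMixin Decoder Dialog Button Serializer BaseModel object] + [Scrollable Dialog Button Serializer BaseModel object] + [YAMLMixin Scrollable]
  take Decoder:  [Decoder Dialog JSONMixin Button Serializer BaseModel object] + [Decoder Dialog Button Serializer BaseModel object] + [Scrollable Dialog Button Serializer BaseModel object] + [Scrollable]
  take Scrollable:  [Dialog JSONMixin Button Serializer BaseModel object] + [Dialog Button Serializer BaseModel object] + [Scrollable Dialog Button Serializer BaseModel object] + [Scrollable]
  take Dialog:  [Dialog JSONMixin Button Serializer BaseModel object] + [Dialog Button Serializer BaseModel object] + [Dialog Button Serializer BaseModel object]
  take JSONMixin:  [JSONMixin Button Serializer BaseModel object] + [Button Serializer BaseModel object] + [Button Serializer BaseModel object]
  take Button:  [Button Serializer BaseModel object] + [Button Serializer BaseModel object] + [Button Serializer BaseModel object]
  take Serializer:  [Serializer BaseModel object] + [Serializer BaseModel object] + [Serializer BaseModel object]
  take BaseModel:  [BaseModel object] + [BaseModel object] + [BaseModel object]
  take object:  [object] + [object] + [object]
MRO: Compressor Panel YAMLMixin Decoder Scrollable Dialog JSONMixin Button Serializer BaseModel object
Button is at position 7; next is Serializer.

Serializer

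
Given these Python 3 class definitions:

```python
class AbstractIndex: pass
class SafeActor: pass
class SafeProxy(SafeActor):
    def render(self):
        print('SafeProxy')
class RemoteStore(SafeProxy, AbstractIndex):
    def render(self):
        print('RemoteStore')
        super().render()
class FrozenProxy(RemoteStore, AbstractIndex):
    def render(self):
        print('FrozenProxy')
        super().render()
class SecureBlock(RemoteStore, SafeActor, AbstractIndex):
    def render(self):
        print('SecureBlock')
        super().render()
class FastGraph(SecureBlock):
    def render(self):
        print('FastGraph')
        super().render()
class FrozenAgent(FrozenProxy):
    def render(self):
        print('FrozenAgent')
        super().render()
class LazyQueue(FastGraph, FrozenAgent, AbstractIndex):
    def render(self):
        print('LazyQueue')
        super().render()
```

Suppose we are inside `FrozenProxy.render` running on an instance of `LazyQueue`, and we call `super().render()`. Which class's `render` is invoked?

L[LazyQueue] = LazyQueue + merge(L[FastGraph], L[FrozenAgent], L[AbstractIndex], [FastGraph FrozenAgent AbstractIndex])
  take FastGraph:  [FastGraph SecureBlock RemoteStore SafeProxy SafeActor AbstractIndex object] + [FrozenAgent FrozenProxy RemoteStore SafeProxy SafeActor AbstractIndex object] + [AbstractIndex object] + [FastGraph FrozenAgent AbstractIndex]
  take SecureBlock:  [SecureBlock RemoteStore SafeProxy SafeActor AbstractIndex object] + [FrozenAgent FrozenProxy RemoteStore SafeProxy SafeActor AbstractIndex object] + [AbstractIndex object] + [FrozenAgent AbstractIndex]
  take FrozenAgent:  [RemoteStore SafeProxy SafeActor AbstractIndex object] + [FrozenAgent FrozenProxy RemoteStore SafeProxy SafeActor AbstractIndex object] + [AbstractIndex object] + [FrozenAgent AbstractIndex]
  take FrozenProxy:  [RemoteStore SafeProxy SafeActor AbstractIndex object] + [FrozenProxy RemoteStore SafeProxy SafeActor AbstractIndex object] + [AbstractIndex object] + [AbstractIndex]
  take RemoteStore:  [RemoteStore SafeProxy SafeActor AbstractIndex object] + [RemoteStore SafeProxy SafeActor AbstractIndex object] + [AbstractIndex object] + [AbstractIndex]
  take SafeProxy:  [SafeProxy SafeActor AbstractIndex object] + [SafeProxy SafeActor AbstractIndex object] + [AbstractIndex object] + [AbstractIndex]
  take SafeActor:  [SafeActor AbstractIndex object] + [SafeActor AbstractIndex object] + [AbstractIndex object] + [AbstractIndex]
  take AbstractIndex:  [AbstractIndex object] + [AbstractIndex object] + [AbstractIndex object] + [AbstractIndex]
  take object:  [object] + [object] + [object]
MRO: LazyQueue FastGraph SecureBlock FrozenAgent FrozenProxy RemoteStore SafeProxy SafeActor AbstractIndex object
super() in FrozenProxy.render on a LazyQueue instance goes to the class after FrozenProxy in LazyQueue's MRO: RemoteStore.

RemoteStore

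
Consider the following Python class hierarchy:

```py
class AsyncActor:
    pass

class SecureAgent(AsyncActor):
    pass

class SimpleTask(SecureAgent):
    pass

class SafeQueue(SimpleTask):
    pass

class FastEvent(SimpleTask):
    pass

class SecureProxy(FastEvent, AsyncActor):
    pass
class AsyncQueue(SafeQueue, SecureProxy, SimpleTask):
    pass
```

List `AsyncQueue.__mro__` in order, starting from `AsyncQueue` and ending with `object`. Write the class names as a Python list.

[AsyncQueue, SafeQueue, SecureProxy, FastEvent, SimpleTask, SecureAgent, AsyncActor, object]

L[AsyncQueue] = AsyncQueue + merge(L[SafeQueue], L[SecureProxy], L[SimpleTask], [SafeQueue SecureProxy SimpleTask])
  take SafeQueue:  [SafeQueue SimpleTask SecureAgent AsyncActor object] + [SecureProxy FastEvent SimpleTask SecureAgent AsyncActor object] + [SimpleTask SecureAgent AsyncActor object] + [SafeQueue SecureProxy SimpleTask]
  take SecureProxy:  [SimpleTask SecureAgent AsyncActor object] + [SecureProxy FastEvent SimpleTask SecureAgent AsyncActor object] + [SimpleTask SecureAgent AsyncActor object] + [SecureProxy SimpleTask]
  take FastEvent:  [SimpleTask SecureAgent AsyncActor object] + [FastEvent SimpleTask SecureAgent AsyncActor object] + [SimpleTask SecureAgent AsyncActor object] + [SimpleTask]
  take SimpleTask:  [SimpleTask SecureAgent AsyncActor object] + [SimpleTask SecureAgent AsyncActor object] + [SimpleTask SecureAgent AsyncActor object] + [SimpleTask]
  take SecureAgent:  [SecureAgent AsyncActor object] + [SecureAgent AsyncActor object] + [SecureAgent AsyncActor object]
  take AsyncActor:  [AsyncActor object] + [AsyncActor object] + [AsyncActor object]
  take object:  [object] + [object] + [object]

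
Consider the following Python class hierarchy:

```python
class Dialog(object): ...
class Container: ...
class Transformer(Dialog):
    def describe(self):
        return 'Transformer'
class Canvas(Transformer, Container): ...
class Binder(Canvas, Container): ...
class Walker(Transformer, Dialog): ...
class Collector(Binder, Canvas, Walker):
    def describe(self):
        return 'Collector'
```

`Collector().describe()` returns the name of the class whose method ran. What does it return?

L[Collector] = Collector + merge(L[Binder], L[Canvas], L[Walker], [Binder Canvas Walker])
  take Binder:  [Binder Canvas Transformer Dialog Container object] + [Canvas Transformer Dialog Container object] + [Walker Transformer Dialog object] + [Binder Canvas Walker]
  take Canvas:  [Canvas Transformer Dialog Container object] + [Canvas Transformer Dialog Container object] + [Walker Transformer Dialog object] + [Canvas Walker]
  take Walker:  [Transformer Dialog Container object] + [Transformer Dialog Container object] + [Walker Transformer Dialog object] + [Walker]
  take Transformer:  [Transformer Dialog Container object] + [Transformer Dialog Container object] + [Transformer Dialog object]
  take Dialog:  [Dialog Container object] + [Dialog Container object] + [Dialog object]
  take Container:  [Container object] + [Container object] + [object]
  take object:  [object] + [object] + [object]
MRO: Collector Binder Canvas Walker Transformer Dialog Container object
describe is defined in: Collector, Transformer. First along the MRO is Collector.

Collector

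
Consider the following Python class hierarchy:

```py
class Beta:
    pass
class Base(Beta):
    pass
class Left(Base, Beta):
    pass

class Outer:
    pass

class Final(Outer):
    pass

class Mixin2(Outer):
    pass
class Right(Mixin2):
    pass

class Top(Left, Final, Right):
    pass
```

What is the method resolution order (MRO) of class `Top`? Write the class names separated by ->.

Top -> Left -> Base -> Beta -> Final -> Right -> Mixin2 -> Outer -> object

L[Top] = Top + merge(L[Left], L[Final], L[Right], [Left Final Right])
  take Left:  [Left Base Beta object] + [Final Outer object] + [Right Mixin2 Outer object] + [Left Final Right]
  take Base:  [Base Beta object] + [Final Outer object] + [Right Mixin2 Outer object] + [Final Right]
  take Beta:  [Beta object] + [Final Outer object] + [Right Mixin2 Outer object] + [Final Right]
  take Final:  [object] + [Final Outer object] + [Right Mixin2 Outer object] + [Final Right]
  take Right:  [object] + [Outer object] + [Right Mixin2 Outer object] + [Right]
  take Mixin2:  [object] + [Outer object] + [Mixin2 Outer object]
  take Outer:  [object] + [Outer object] + [Outer object]
  take object:  [object] + [object] + [object]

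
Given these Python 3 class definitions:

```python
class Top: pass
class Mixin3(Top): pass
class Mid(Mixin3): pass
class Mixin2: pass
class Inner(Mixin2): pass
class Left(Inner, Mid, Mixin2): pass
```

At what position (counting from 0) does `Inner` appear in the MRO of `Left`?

L[Left] = Left + merge(L[Inner], L[Mid], L[Mixin2], [Inner Mid Mixin2])
  take Inner:  [Inner Mixin2 object] + [Mid Mixin3 Top object] + [Mixin2 object] + [Inner Mid Mixin2]
  take Mid:  [Mixin2 object] + [Mid Mixin3 Top object] + [Mixin2 object] + [Mid Mixin2]
  take Mixin2:  [Mixin2 object] + [Mixin3 Top object] + [Mixin2 object] + [Mixin2]
  take Mixin3:  [object] + [Mixin3 Top object] + [object]
  take Top:  [object] + [Top object] + [object]
  take object:  [object] + [object] + [object]
MRO: Left Inner Mid Mixin2 Mixin3 Top object
Inner sits at index 1.

1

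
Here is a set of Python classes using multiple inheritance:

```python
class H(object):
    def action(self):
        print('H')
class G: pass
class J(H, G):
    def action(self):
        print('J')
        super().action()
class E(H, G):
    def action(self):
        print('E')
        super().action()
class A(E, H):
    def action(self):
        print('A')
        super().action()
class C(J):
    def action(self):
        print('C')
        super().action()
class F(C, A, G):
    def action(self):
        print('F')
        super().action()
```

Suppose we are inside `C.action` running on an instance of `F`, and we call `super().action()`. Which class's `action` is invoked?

J

L[F] = F + merge(L[C], L[A], L[G], [C A G])
  take C:  [C J H G object] + [A E H G object] + [G object] + [C A G]
  take J:  [J H G object] + [A E H G object] + [G object] + [A G]
  take A:  [H G object] + [A E H G object] + [G object] + [A G]
  take E:  [H G object] + [E H G object] + [G object] + [G]
  take H:  [H G object] + [H G object] + [G object] + [G]
  take G:  [G object] + [G object] + [G object] + [G]
  take object:  [object] + [object] + [object]
MRO: F C J A E H G object
super() in C.action on a F instance goes to the class after C in F's MRO: J.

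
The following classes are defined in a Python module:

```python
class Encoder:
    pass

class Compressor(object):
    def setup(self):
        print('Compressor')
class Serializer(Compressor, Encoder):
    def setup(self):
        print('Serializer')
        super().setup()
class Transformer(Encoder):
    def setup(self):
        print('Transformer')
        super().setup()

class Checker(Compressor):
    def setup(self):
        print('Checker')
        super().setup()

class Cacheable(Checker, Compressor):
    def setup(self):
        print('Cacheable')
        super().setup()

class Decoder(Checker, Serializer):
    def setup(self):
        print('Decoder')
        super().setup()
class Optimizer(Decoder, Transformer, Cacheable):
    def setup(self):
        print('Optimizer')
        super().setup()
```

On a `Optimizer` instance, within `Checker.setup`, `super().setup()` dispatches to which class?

Serializer

L[Optimizer] = Optimizer + merge(L[Decoder], L[Transformer], L[Cacheable], [Decoder Transformer Cacheable])
  take Decoder:  [Decoder Checker Serializer Compressor Encoder object] + [Transformer Encoder object] + [Cacheable Checker Compressor object] + [Decoder Transformer Cacheable]
  take Transformer:  [Checker Serializer Compressor Encoder object] + [Transformer Encoder object] + [Cacheable Checker Compressor object] + [Transformer Cacheable]
  take Cacheable:  [Checker Serializer Compressor Encoder object] + [Encoder object] + [Cacheable Checker Compressor object] + [Cacheable]
  take Checker:  [Checker Serializer Compressor Encoder object] + [Encoder object] + [Checker Compressor object]
  take Serializer:  [Serializer Compressor Encoder object] + [Encoder object] + [Compressor object]
  take Compressor:  [Compressor Encoder object] + [Encoder object] + [Compressor object]
  take Encoder:  [Encoder object] + [Encoder object] + [object]
  take object:  [object] + [object] + [object]
MRO: Optimizer Decoder Transformer Cacheable Checker Serializer Compressor Encoder object
super() in Checker.setup on a Optimizer instance goes to the class after Checker in Optimizer's MRO: Serializer.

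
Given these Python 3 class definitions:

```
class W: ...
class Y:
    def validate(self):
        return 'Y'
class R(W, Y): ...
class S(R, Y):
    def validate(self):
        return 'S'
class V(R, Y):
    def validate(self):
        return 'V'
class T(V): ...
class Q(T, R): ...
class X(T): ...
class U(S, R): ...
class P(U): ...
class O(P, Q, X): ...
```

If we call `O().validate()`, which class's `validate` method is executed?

S

L[O] = O + merge(L[P], L[Q], L[X], [P Q X])
  take P:  [P U S R W Y object] + [Q T V R W Y object] + [X T V R W Y object] + [P Q X]
  take U:  [U S R W Y object] + [Q T V R W Y object] + [X T V R W Y object] + [Q X]
  take S:  [S R W Y object] + [Q T V R W Y object] + [X T V R W Y object] + [Q X]
  take Q:  [R W Y object] + [Q T V R W Y object] + [X T V R W Y object] + [Q X]
  take X:  [R W Y object] + [T V R W Y object] + [X T V R W Y object] + [X]
  take T:  [R W Y object] + [T V R W Y object] + [T V R W Y object]
  take V:  [R W Y object] + [V R W Y object] + [V R W Y object]
  take R:  [R W Y object] + [R W Y object] + [R W Y object]
  take W:  [W Y object] + [W Y object] + [W Y object]
  take Y:  [Y object] + [Y object] + [Y object]
  take object:  [object] + [object] + [object]
MRO: O P U S Q X T V R W Y object
validate is defined in: S, V, Y. First along the MRO is S.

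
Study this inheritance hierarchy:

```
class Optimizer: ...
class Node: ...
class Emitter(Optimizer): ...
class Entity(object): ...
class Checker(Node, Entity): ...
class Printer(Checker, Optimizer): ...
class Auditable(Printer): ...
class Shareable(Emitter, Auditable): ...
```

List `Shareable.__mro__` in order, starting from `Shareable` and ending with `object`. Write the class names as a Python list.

L[Shareable] = Shareable + merge(L[Emitter], L[Auditable], [Emitter Auditable])
  take Emitter:  [Emitter Optimizer object] + [Auditable Printer Checker Node Entity Optimizer object] + [Emitter Auditable]
  take Auditable:  [Optimizer object] + [Auditable Printer Checker Node Entity Optimizer object] + [Auditable]
  take Printer:  [Optimizer object] + [Printer Checker Node Entity Optimizer object]
  take Checker:  [Optimizer object] + [Checker Node Entity Optimizer object]
  take Node:  [Optimizer object] + [Node Entity Optimizer object]
  take Entity:  [Optimizer object] + [Entity Optimizer object]
  take Optimizer:  [Optimizer object] + [Optimizer object]
  take object:  [object] + [object]

[Shareable, Emitter, Auditable, Printer, Checker, Node, Entity, Optimizer, object]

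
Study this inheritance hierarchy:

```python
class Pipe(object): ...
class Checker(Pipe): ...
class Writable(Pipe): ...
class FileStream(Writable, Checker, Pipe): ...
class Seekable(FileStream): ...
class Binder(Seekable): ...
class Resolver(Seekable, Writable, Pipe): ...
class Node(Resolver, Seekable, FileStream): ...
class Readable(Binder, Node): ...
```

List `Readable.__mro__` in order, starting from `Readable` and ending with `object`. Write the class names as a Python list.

L[Readable] = Readable + merge(L[Binder], L[Node], [Binder Node])
  take Binder:  [Binder Seekable FileStream Writable Checker Pipe object] + [Node Resolver Seekable FileStream Writable Checker Pipe object] + [Binder Node]
  take Node:  [Seekable FileStream Writable Checker Pipe object] + [Node Resolver Seekable FileStream Writable Checker Pipe object] + [Node]
  take Resolver:  [Seekable FileStream Writable Checker Pipe object] + [Resolver Seekable FileStream Writable Checker Pipe object]
  take Seekable:  [Seekable FileStream Writable Checker Pipe object] + [Seekable FileStream Writable Checker Pipe object]
  take FileStream:  [FileStream Writable Checker Pipe object] + [FileStream Writable Checker Pipe object]
  take Writable:  [Writable Checker Pipe object] + [Writable Checker Pipe object]
  take Checker:  [Checker Pipe object] + [Checker Pipe object]
  take Pipe:  [Pipe object] + [Pipe object]
  take object:  [object] + [object]

[Readable, Binder, Node, Resolver, Seekable, FileStream, Writable, Checker, Pipe, object]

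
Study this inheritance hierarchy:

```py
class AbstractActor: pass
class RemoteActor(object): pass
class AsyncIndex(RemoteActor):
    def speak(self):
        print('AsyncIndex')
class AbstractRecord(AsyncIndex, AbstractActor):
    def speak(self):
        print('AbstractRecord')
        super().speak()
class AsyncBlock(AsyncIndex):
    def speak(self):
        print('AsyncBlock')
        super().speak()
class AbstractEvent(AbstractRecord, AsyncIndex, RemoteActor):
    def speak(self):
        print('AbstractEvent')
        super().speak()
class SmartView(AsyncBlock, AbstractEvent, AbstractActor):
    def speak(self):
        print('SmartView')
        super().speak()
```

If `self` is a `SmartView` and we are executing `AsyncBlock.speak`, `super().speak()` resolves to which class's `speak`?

L[SmartView] = SmartView + merge(L[AsyncBlock], L[AbstractEvent], L[AbstractActor], [AsyncBlock AbstractEvent AbstractActor])
  take AsyncBlock:  [AsyncBlock AsyncIndex RemoteActor object] + [AbstractEvent AbstractRecord AsyncIndex RemoteActor AbstractActor object] + [AbstractActor object] + [AsyncBlock AbstractEvent AbstractActor]
  take AbstractEvent:  [AsyncIndex RemoteActor object] + [AbstractEvent AbstractRecord AsyncIndex RemoteActor AbstractActor object] + [AbstractActor object] + [AbstractEvent AbstractActor]
  take AbstractRecord:  [AsyncIndex RemoteActor object] + [AbstractRecord AsyncIndex RemoteActor AbstractActor object] + [AbstractActor object] + [AbstractActor]
  take AsyncIndex:  [AsyncIndex RemoteActor object] + [AsyncIndex RemoteActor AbstractActor object] + [AbstractActor object] + [AbstractActor]
  take RemoteActor:  [RemoteActor object] + [RemoteActor AbstractActor object] + [AbstractActor object] + [AbstractActor]
  take AbstractActor:  [object] + [AbstractActor object] + [AbstractActor object] + [AbstractActor]
  take object:  [object] + [object] + [object]
MRO: SmartView AsyncBlock AbstractEvent AbstractRecord AsyncIndex RemoteActor AbstractActor object
super() in AsyncBlock.speak on a SmartView instance goes to the class after AsyncBlock in SmartView's MRO: AbstractEvent.

AbstractEvent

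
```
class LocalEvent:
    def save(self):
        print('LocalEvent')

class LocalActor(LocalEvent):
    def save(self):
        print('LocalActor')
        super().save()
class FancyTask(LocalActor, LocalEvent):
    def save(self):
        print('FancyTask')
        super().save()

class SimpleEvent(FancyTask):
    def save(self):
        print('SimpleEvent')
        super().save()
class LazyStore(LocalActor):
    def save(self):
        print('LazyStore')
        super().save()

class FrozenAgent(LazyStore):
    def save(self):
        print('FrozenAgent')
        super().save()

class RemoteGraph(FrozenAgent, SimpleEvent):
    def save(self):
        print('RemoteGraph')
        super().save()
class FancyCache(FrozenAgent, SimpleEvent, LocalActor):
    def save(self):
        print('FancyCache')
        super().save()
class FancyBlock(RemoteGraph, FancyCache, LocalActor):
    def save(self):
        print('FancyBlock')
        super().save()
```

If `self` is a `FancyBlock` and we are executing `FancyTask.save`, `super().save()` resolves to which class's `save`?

L[FancyBlock] = FancyBlock + merge(L[RemoteGraph], L[FancyCache], L[LocalActor], [RemoteGraph FancyCache LocalActor])
  take RemoteGraph:  [RemoteGraph FrozenAgent LazyStore SimpleEvent FancyTask LocalActor LocalEvent object] + [FancyCache FrozenAgent LazyStore SimpleEvent FancyTask LocalActor LocalEvent object] + [LocalActor LocalEvent object] + [RemoteGraph FancyCache LocalActor]
  take FancyCache:  [FrozenAgent LazyStore SimpleEvent FancyTask LocalActor LocalEvent object] + [FancyCache FrozenAgent LazyStore SimpleEvent FancyTask LocalActor LocalEvent object] + [LocalActor LocalEvent object] + [FancyCache LocalActor]
  take FrozenAgent:  [FrozenAgent LazyStore SimpleEvent FancyTask LocalActor LocalEvent object] + [FrozenAgent LazyStore SimpleEvent FancyTask LocalActor LocalEvent object] + [LocalActor LocalEvent object] + [LocalActor]
  take LazyStore:  [LazyStore SimpleEvent FancyTask LocalActor LocalEvent object] + [LazyStore SimpleEvent FancyTask LocalActor LocalEvent object] + [LocalActor LocalEvent object] + [LocalActor]
  take SimpleEvent:  [SimpleEvent FancyTask LocalActor LocalEvent object] + [SimpleEvent FancyTask LocalActor LocalEvent object] + [LocalActor LocalEvent object] + [LocalActor]
  take FancyTask:  [FancyTask LocalActor LocalEvent object] + [FancyTask LocalActor LocalEvent object] + [LocalActor LocalEvent object] + [LocalActor]
  take LocalActor:  [LocalActor LocalEvent object] + [LocalActor LocalEvent object] + [LocalActor LocalEvent object] + [LocalActor]
  take LocalEvent:  [LocalEvent object] + [LocalEvent object] + [LocalEvent object]
  take object:  [object] + [object] + [object]
MRO: FancyBlock RemoteGraph FancyCache FrozenAgent LazyStore SimpleEvent FancyTask LocalActor LocalEvent object
super() in FancyTask.save on a FancyBlock instance goes to the class after FancyTask in FancyBlock's MRO: LocalActor.

LocalActor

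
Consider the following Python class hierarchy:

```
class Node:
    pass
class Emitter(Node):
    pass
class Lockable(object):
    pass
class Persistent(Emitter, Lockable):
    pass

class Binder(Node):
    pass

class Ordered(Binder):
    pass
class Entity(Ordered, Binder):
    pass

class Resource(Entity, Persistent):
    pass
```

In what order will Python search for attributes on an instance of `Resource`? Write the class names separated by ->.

L[Resource] = Resource + merge(L[Entity], L[Persistent], [Entity Persistent])
  take Entity:  [Entity Ordered Binder Node object] + [Persistent Emitter Node Lockable object] + [Entity Persistent]
  take Ordered:  [Ordered Binder Node object] + [Persistent Emitter Node Lockable object] + [Persistent]
  take Binder:  [Binder Node object] + [Persistent Emitter Node Lockable object] + [Persistent]
  take Persistent:  [Node object] + [Persistent Emitter Node Lockable object] + [Persistent]
  take Emitter:  [Node object] + [Emitter Node Lockable object]
  take Node:  [Node object] + [Node Lockable object]
  take Lockable:  [object] + [Lockable object]
  take object:  [object] + [object]

Resource -> Entity -> Ordered -> Binder -> Persistent -> Emitter -> Node -> Lockable -> object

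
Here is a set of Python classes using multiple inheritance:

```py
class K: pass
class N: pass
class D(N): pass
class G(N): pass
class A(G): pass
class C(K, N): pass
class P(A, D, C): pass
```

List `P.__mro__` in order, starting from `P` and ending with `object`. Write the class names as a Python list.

[P, A, G, D, C, K, N, object]

L[P] = P + merge(L[A], L[D], L[C], [A D C])
  take A:  [A G N object] + [D N object] + [C K N object] + [A D C]
  take G:  [G N object] + [D N object] + [C K N object] + [D C]
  take D:  [N object] + [D N object] + [C K N object] + [D C]
  take C:  [N object] + [N object] + [C K N object] + [C]
  take K:  [N object] + [N object] + [K N object]
  take N:  [N object] + [N object] + [N object]
  take object:  [object] + [object] + [object]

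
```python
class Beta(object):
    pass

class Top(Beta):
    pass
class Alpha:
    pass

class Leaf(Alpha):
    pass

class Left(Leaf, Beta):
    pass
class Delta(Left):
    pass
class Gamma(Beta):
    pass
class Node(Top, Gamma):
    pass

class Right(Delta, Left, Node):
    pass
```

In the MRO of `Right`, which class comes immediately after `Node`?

L[Right] = Right + merge(L[Delta], L[Left], L[Node], [Delta Left Node])
  take Delta:  [Delta Left Leaf Alpha Beta object] + [Left Leaf Alpha Beta object] + [Node Top Gamma Beta object] + [Delta Left Node]
  take Left:  [Left Leaf Alpha Beta object] + [Left Leaf Alpha Beta object] + [Node Top Gamma Beta object] + [Left Node]
  take Leaf:  [Leaf Alpha Beta object] + [Leaf Alpha Beta object] + [Node Top Gamma Beta object] + [Node]
  take Alpha:  [Alpha Beta object] + [Alpha Beta object] + [Node Top Gamma Beta object] + [Node]
  take Node:  [Beta object] + [Beta object] + [Node Top Gamma Beta object] + [Node]
  take Top:  [Beta object] + [Beta object] + [Top Gamma Beta object]
  take Gamma:  [Beta object] + [Beta object] + [Gamma Beta object]
  take Beta:  [Beta object] + [Beta object] + [Beta object]
  take object:  [object] + [object] + [object]
MRO: Right Delta Left Leaf Alpha Node Top Gamma Beta object
Node is at position 5; next is Top.

Top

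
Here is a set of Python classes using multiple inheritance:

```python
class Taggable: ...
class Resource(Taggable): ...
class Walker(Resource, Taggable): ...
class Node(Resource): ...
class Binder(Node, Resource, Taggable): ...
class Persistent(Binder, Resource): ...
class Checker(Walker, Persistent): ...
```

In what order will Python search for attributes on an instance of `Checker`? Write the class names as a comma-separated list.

Checker, Walker, Persistent, Binder, Node, Resource, Taggable, object

L[Checker] = Checker + merge(L[Walker], L[Persistent], [Walker Persistent])
  take Walker:  [Walker Resource Taggable object] + [Persistent Binder Node Resource Taggable object] + [Walker Persistent]
  take Persistent:  [Resource Taggable object] + [Persistent Binder Node Resource Taggable object] + [Persistent]
  take Binder:  [Resource Taggable object] + [Binder Node Resource Taggable object]
  take Node:  [Resource Taggable object] + [Node Resource Taggable object]
  take Resource:  [Resource Taggable object] + [Resource Taggable object]
  take Taggable:  [Taggable object] + [Taggable object]
  take object:  [object] + [object]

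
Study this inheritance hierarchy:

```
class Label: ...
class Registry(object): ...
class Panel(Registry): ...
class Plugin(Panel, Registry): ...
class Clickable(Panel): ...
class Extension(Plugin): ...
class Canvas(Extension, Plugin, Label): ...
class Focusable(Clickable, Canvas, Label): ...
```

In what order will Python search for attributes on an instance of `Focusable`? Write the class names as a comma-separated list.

Focusable, Clickable, Canvas, Extension, Plugin, Panel, Registry, Label, object

L[Focusable] = Focusable + merge(L[Clickable], L[Canvas], L[Label], [Clickable Canvas Label])
  take Clickable:  [Clickable Panel Registry object] + [Canvas Extension Plugin Panel Registry Label object] + [Label object] + [Clickable Canvas Label]
  take Canvas:  [Panel Registry object] + [Canvas Extension Plugin Panel Registry Label object] + [Label object] + [Canvas Label]
  take Extension:  [Panel Registry object] + [Extension Plugin Panel Registry Label object] + [Label object] + [Label]
  take Plugin:  [Panel Registry object] + [Plugin Panel Registry Label object] + [Label object] + [Label]
  take Panel:  [Panel Registry object] + [Panel Registry Label object] + [Label object] + [Label]
  take Registry:  [Registry object] + [Registry Label object] + [Label object] + [Label]
  take Label:  [object] + [Label object] + [Label object] + [Label]
  take object:  [object] + [object] + [object]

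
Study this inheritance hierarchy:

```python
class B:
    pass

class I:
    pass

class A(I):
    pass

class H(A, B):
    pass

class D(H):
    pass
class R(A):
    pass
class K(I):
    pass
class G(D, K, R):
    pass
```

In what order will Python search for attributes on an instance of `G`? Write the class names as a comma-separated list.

L[G] = G + merge(L[D], L[K], L[R], [D K R])
  take D:  [D H A I B object] + [K I object] + [R A I object] + [D K R]
  take H:  [H A I B object] + [K I object] + [R A I object] + [K R]
  take K:  [A I B object] + [K I object] + [R A I object] + [K R]
  take R:  [A I B object] + [I object] + [R A I object] + [R]
  take A:  [A I B object] + [I object] + [A I object]
  take I:  [I B object] + [I object] + [I object]
  take B:  [B object] + [object] + [object]
  take object:  [object] + [object] + [object]

G, D, H, K, R, A, I, B, object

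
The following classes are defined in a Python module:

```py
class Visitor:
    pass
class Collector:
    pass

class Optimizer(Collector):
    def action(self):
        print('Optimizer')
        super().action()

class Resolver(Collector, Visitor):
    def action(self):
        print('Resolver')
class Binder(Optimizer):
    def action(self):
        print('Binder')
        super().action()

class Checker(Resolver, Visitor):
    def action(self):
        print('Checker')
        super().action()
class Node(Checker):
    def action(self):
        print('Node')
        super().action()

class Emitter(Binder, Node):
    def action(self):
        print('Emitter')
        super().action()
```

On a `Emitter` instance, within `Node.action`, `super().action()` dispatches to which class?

L[Emitter] = Emitter + merge(L[Binder], L[Node], [Binder Node])
  take Binder:  [Binder Optimizer Collector object] + [Node Checker Resolver Collector Visitor object] + [Binder Node]
  take Optimizer:  [Optimizer Collector object] + [Node Checker Resolver Collector Visitor object] + [Node]
  take Node:  [Collector object] + [Node Checker Resolver Collector Visitor object] + [Node]
  take Checker:  [Collector object] + [Checker Resolver Collector Visitor object]
  take Resolver:  [Collector object] + [Resolver Collector Visitor object]
  take Collector:  [Collector object] + [Collector Visitor object]
  take Visitor:  [object] + [Visitor object]
  take object:  [object] + [object]
MRO: Emitter Binder Optimizer Node Checker Resolver Collector Visitor object
super() in Node.action on a Emitter instance goes to the class after Node in Emitter's MRO: Checker.

Checker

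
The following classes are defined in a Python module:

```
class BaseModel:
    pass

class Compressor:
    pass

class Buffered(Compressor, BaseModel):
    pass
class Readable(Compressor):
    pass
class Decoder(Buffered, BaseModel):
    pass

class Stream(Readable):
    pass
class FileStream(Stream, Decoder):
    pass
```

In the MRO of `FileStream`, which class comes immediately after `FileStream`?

L[FileStream] = FileStream + merge(L[Stream], L[Decoder], [Stream Decoder])
  take Stream:  [Stream Readable Compressor object] + [Decoder Buffered Compressor BaseModel object] + [Stream Decoder]
  take Readable:  [Readable Compressor object] + [Decoder Buffered Compressor BaseModel object] + [Decoder]
  take Decoder:  [Compressor object] + [Decoder Buffered Compressor BaseModel object] + [Decoder]
  take Buffered:  [Compressor object] + [Buffered Compressor BaseModel object]
  take Compressor:  [Compressor object] + [Compressor BaseModel object]
  take BaseModel:  [object] + [BaseModel object]
  take object:  [object] + [object]
MRO: FileStream Stream Readable Decoder Buffered Compressor BaseModel object
FileStream is at position 0; next is Stream.

Stream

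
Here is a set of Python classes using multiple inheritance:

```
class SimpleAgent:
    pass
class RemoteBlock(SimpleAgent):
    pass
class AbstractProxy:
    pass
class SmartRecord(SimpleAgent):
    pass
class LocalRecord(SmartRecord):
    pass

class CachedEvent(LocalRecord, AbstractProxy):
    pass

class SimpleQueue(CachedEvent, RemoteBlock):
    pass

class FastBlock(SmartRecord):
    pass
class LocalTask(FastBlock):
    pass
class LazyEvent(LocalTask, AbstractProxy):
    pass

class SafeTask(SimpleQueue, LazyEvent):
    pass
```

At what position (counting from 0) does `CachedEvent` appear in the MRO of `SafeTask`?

L[SafeTask] = SafeTask + merge(L[SimpleQueue], L[LazyEvent], [SimpleQueue LazyEvent])
  take SimpleQueue:  [SimpleQueue CachedEvent LocalRecord SmartRecord RemoteBlock SimpleAgent AbstractProxy object] + [LazyEvent LocalTask FastBlock SmartRecord SimpleAgent AbstractProxy object] + [SimpleQueue LazyEvent]
  take CachedEvent:  [CachedEvent LocalRecord SmartRecord RemoteBlock SimpleAgent AbstractProxy object] + [LazyEvent LocalTask FastBlock SmartRecord SimpleAgent AbstractProxy object] + [LazyEvent]
  take LocalRecord:  [LocalRecord SmartRecord RemoteBlock SimpleAgent AbstractProxy object] + [LazyEvent LocalTask FastBlock SmartRecord SimpleAgent AbstractProxy object] + [LazyEvent]
  take LazyEvent:  [SmartRecord RemoteBlock SimpleAgent AbstractProxy object] + [LazyEvent LocalTask FastBlock SmartRecord SimpleAgent AbstractProxy object] + [LazyEvent]
  take LocalTask:  [SmartRecord RemoteBlock SimpleAgent AbstractProxy object] + [LocalTask FastBlock SmartRecord SimpleAgent AbstractProxy object]
  take FastBlock:  [SmartRecord RemoteBlock SimpleAgent AbstractProxy object] + [FastBlock SmartRecord SimpleAgent AbstractProxy object]
  take SmartRecord:  [SmartRecord RemoteBlock SimpleAgent AbstractProxy object] + [SmartRecord SimpleAgent AbstractProxy object]
  take RemoteBlock:  [RemoteBlock SimpleAgent AbstractProxy object] + [SimpleAgent AbstractProxy object]
  take SimpleAgent:  [SimpleAgent AbstractProxy object] + [SimpleAgent AbstractProxy object]
  take AbstractProxy:  [AbstractProxy object] + [AbstractProxy object]
  take object:  [object] + [object]
MRO: SafeTask SimpleQueue CachedEvent LocalRecord LazyEvent LocalTask FastBlock SmartRecord RemoteBlock SimpleAgent AbstractProxy object
CachedEvent sits at index 2.

2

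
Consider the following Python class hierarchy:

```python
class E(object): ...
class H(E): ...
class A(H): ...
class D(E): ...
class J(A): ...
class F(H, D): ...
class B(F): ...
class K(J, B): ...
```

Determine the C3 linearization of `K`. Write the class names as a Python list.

[K, J, A, B, F, H, D, E, object]

L[K] = K + merge(L[J], L[B], [J B])
  take J:  [J A H E object] + [B F H D E object] + [J B]
  take A:  [A H E object] + [B F H D E object] + [B]
  take B:  [H E object] + [B F H D E object] + [B]
  take F:  [H E object] + [F H D E object]
  take H:  [H E object] + [H D E object]
  take D:  [E object] + [D E object]
  take E:  [E object] + [E object]
  take object:  [object] + [object]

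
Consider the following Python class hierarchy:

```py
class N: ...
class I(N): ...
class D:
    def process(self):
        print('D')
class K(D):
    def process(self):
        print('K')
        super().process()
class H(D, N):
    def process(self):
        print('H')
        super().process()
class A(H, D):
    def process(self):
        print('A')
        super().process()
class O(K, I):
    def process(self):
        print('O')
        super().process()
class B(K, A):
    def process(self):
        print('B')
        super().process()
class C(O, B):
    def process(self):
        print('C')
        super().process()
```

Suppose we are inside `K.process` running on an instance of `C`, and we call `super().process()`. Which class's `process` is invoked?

L[C] = C + merge(L[O], L[B], [O B])
  take O:  [O K D I N object] + [B K A H D N object] + [O B]
  take B:  [K D I N object] + [B K A H D N object] + [B]
  take K:  [K D I N object] + [K A H D N object]
  take A:  [D I N object] + [A H D N object]
  take H:  [D I N object] + [H D N object]
  take D:  [D I N object] + [D N object]
  take I:  [I N object] + [N object]
  take N:  [N object] + [N object]
  take object:  [object] + [object]
MRO: C O B K A H D I N object
super() in K.process on a C instance goes to the class after K in C's MRO: A.

A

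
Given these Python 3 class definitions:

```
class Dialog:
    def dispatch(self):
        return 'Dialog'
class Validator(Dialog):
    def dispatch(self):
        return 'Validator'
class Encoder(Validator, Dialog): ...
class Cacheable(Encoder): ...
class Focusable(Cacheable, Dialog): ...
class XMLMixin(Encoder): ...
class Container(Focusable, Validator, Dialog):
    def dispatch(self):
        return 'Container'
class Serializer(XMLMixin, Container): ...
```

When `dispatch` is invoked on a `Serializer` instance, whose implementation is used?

Container

L[Serializer] = Serializer + merge(L[XMLMixin], L[Container], [XMLMixin Container])
  take XMLMixin:  [XMLMixin Encoder Validator Dialog object] + [Container Focusable Cacheable Encoder Validator Dialog object] + [XMLMixin Container]
  take Container:  [Encoder Validator Dialog object] + [Container Focusable Cacheable Encoder Validator Dialog object] + [Container]
  take Focusable:  [Encoder Validator Dialog object] + [Focusable Cacheable Encoder Validator Dialog object]
  take Cacheable:  [Encoder Validator Dialog object] + [Cacheable Encoder Validator Dialog object]
  take Encoder:  [Encoder Validator Dialog object] + [Encoder Validator Dialog object]
  take Validator:  [Validator Dialog object] + [Validator Dialog object]
  take Dialog:  [Dialog object] + [Dialog object]
  take object:  [object] + [object]
MRO: Serializer XMLMixin Container Focusable Cacheable Encoder Validator Dialog object
dispatch is defined in: Container, Dialog, Validator. First along the MRO is Container.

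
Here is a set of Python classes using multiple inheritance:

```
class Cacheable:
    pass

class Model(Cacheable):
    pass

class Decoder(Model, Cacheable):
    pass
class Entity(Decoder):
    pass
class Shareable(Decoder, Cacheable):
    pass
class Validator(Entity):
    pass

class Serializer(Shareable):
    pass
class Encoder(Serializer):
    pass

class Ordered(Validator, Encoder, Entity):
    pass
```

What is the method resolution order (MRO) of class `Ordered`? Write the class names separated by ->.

L[Ordered] = Ordered + merge(L[Validator], L[Encoder], L[Entity], [Validator Encoder Entity])
  take Validator:  [Validator Entity Decoder Model Cacheable object] + [Encoder Serializer Shareable Decoder Model Cacheable object] + [Entity Decoder Model Cacheable object] + [Validator Encoder Entity]
  take Encoder:  [Entity Decoder Model Cacheable object] + [Encoder Serializer Shareable Decoder Model Cacheable object] + [Entity Decoder Model Cacheable object] + [Encoder Entity]
  take Entity:  [Entity Decoder Model Cacheable object] + [Serializer Shareable Decoder Model Cacheable object] + [Entity Decoder Model Cacheable object] + [Entity]
  take Serializer:  [Decoder Model Cacheable object] + [Serializer Shareable Decoder Model Cacheable object] + [Decoder Model Cacheable object]
  take Shareable:  [Decoder Model Cacheable object] + [Shareable Decoder Model Cacheable object] + [Decoder Model Cacheable object]
  take Decoder:  [Decoder Model Cacheable object] + [Decoder Model Cacheable object] + [Decoder Model Cacheable object]
  take Model:  [Model Cacheable object] + [Model Cacheable object] + [Model Cacheable object]
  take Cacheable:  [Cacheable object] + [Cacheable object] + [Cacheable object]
  take object:  [object] + [object] + [object]

Ordered -> Validator -> Encoder -> Entity -> Serializer -> Shareable -> Decoder -> Model -> Cacheable -> object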